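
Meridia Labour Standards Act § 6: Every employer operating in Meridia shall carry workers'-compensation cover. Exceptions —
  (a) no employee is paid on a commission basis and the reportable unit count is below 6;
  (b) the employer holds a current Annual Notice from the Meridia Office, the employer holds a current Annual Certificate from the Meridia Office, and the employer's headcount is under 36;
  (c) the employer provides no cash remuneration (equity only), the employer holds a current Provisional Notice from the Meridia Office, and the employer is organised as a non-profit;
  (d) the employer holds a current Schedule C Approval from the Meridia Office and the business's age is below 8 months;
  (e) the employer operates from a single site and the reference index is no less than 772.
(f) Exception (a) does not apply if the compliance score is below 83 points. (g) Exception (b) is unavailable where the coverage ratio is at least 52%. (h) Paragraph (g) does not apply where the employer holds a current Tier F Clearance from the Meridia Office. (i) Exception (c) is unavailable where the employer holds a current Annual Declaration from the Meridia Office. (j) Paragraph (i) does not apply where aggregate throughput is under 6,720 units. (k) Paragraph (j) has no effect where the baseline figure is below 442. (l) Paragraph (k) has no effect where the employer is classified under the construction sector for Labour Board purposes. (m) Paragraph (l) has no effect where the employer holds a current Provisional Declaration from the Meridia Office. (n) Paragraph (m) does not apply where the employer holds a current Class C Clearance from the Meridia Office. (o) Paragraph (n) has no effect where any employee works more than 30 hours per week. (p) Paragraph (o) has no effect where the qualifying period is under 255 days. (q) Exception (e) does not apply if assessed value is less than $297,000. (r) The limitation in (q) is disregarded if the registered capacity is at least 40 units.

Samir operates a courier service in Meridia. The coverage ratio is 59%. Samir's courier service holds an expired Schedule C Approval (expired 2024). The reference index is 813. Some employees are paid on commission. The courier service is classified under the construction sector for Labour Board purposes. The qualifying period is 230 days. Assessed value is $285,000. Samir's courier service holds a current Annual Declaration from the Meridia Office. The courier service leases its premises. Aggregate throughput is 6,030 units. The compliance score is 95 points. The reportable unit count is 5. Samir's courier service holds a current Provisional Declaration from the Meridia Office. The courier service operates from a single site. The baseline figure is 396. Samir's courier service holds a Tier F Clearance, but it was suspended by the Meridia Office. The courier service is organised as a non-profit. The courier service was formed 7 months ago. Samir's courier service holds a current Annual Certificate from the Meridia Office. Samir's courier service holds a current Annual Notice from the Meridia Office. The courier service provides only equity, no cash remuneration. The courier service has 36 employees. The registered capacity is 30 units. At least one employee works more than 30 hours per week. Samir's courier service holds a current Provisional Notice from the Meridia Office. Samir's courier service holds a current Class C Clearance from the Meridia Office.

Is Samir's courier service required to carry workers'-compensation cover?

Exception (a) fails — some employees are paid on commission.
Exception (b) requires that the employer's headcount is under 36; but the employer's headcount is 36, not under 36, so (b) is unavailable.
All of (c)'s requirements are met (remuneration is equity-only; a current Provisional Notice is held; the employer is a non-profit). Applying paragraphs (i)–(p): (i) is engaged (a current Annual Declaration is held), but yields to (j): (j) operates against (i): aggregate throughput is 6,030 units, under the 6,720 units limit. (k) would limit (j) — the baseline figure is 396, below the 442 limit — but (l) sets (k) aside: (l) operates against (k): the courier service is classified under the construction sector. (m) would limit (l) — a current Provisional Declaration is held — but (n) sets (m) aside: (n) applies — a current Class C Clearance is held. (o) is engaged (at least one employee exceeds 30 hours/week), but is itself disapplied by (p): (p) operates against (o): the qualifying period is 230 days, under the 255 days limit. (c) remains available.
Exception (d) requires that the employer holds a current Schedule C Approval from the Meridia Office; but no current Schedule C Approval is held, so (d) is unavailable.
Exception (e)'s conditions are all satisfied: the employer operates from a single site; the reference index is 813, meeting the 772 threshold. However, paragraphs (q)–(r) must be considered: (q) operates against (e): assessed value is $285,000, less than the $297,000 limit. (r), which would lift (q), is not triggered — the registered capacity is 30 units, short of 40 units. (e) is therefore removed.

No — exception (c) applies; Samir's courier service is not required to carry workers'-compensation cover.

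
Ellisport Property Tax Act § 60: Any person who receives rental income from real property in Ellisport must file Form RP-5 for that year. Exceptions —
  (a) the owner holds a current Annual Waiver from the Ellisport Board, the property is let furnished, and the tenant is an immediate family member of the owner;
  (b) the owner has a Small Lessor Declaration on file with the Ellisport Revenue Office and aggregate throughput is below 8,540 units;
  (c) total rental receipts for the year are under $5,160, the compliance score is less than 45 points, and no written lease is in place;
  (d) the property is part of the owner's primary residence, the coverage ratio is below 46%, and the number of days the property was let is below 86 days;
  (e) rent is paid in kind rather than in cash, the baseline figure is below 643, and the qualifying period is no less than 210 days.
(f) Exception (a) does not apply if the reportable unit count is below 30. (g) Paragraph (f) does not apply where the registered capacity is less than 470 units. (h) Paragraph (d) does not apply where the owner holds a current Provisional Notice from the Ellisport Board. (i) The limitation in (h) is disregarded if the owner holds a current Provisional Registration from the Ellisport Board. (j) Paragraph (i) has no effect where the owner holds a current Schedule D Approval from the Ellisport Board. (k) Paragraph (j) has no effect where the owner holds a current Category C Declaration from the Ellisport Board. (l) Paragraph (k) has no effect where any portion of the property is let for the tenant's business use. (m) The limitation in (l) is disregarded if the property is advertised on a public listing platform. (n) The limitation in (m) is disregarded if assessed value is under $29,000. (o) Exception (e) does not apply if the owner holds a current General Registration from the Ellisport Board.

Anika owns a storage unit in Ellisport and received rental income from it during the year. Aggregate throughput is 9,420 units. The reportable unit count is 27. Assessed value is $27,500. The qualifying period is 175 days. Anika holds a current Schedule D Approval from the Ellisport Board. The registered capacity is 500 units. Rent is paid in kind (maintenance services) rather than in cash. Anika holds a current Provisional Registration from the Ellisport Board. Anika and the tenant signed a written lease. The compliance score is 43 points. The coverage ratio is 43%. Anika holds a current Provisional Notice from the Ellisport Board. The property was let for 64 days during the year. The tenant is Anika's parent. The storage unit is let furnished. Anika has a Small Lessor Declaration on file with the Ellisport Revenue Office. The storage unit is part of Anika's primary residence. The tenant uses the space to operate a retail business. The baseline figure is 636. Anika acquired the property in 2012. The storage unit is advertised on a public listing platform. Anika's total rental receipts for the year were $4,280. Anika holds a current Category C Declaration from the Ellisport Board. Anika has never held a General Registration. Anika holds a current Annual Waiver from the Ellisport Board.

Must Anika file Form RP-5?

Exception (a): a current Annual Waiver is held; the property is let furnished; the tenant is an immediate family member — every condition holds. But: (f) operates against (a): the reportable unit count is 27, below the 30 limit. (g) does not operate here (the registered capacity is 500 units, not less than 470 units), so (f) stands. (a) is therefore removed.
Exception (b) does not apply: aggregate throughput is 9,420 units, not below 8,540 units.
Exception (c) requires that no written lease is in place; but a written lease is in place, so (c) is unavailable.
Exception (d) is satisfied on its face — the storage unit is part of the primary residence; the coverage ratio is 43%, below the 46% limit; the number of days the property was let is 64 days, below the 86 days limit. Turning to paragraphs (h)–(n): (h) is triggered — a current Provisional Notice is held. (i) would limit (h) — a current Provisional Registration is held — but (j) sets (i) aside: (j) operates against (i): a current Schedule D Approval is held. (k) applies (a current Category C Declaration is held), but is set aside by (l): (l) operates against (k): the space is let for business use. (m) would limit (l) — the property is publicly advertised — but (n) sets (m) aside: (n) is triggered — assessed value is $27,500, under the $29,000 limit. So (d) is unavailable.
Exception (e) requires that the qualifying period is no less than 210 days; but the qualifying period is 175 days, short of 210 days, so (e) is unavailable.
No exception displaces § 60.

Yes — Anika must file Form RP-5.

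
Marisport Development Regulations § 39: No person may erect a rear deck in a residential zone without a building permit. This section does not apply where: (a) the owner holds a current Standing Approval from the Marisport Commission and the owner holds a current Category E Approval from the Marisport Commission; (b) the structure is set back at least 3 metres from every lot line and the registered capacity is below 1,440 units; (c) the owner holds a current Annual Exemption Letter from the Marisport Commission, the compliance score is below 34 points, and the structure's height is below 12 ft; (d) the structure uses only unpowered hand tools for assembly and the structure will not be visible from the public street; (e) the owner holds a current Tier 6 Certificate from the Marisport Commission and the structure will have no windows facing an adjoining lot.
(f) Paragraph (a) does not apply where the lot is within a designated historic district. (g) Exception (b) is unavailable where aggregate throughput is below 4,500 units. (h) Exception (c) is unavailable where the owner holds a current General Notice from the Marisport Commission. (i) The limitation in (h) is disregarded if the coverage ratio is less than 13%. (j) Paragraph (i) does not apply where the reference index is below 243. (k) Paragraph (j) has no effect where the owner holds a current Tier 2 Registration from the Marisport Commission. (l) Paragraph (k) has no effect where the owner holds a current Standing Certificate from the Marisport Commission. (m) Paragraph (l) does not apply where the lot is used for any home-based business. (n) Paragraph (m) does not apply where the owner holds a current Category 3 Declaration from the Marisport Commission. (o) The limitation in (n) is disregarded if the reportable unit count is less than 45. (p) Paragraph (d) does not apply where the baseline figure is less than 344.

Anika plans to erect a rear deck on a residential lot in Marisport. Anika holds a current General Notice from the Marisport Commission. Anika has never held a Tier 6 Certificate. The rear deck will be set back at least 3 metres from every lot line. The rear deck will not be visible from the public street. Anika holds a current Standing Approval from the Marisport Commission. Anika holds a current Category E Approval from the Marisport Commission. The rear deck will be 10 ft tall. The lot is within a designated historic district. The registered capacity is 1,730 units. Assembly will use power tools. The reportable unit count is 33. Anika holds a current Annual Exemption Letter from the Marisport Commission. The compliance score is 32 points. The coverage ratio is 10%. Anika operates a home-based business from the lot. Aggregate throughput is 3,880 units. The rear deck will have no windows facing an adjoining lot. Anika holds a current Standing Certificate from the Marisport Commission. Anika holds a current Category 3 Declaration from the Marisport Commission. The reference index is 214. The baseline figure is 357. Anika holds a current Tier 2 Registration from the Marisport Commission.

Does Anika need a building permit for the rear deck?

No — exception (c) applies; Anika does not need a building permit.

All of (a)'s requirements are met (a current Standing Approval is held; a current Category E Approval is held). But applying paragraph (f): (f) is triggered — the lot is in a historic district. Exception (a) does not apply.
Exception (b) requires that the registered capacity is below 1,440 units; but the registered capacity is 1,730 units, not below 1,440 units, so (b) is unavailable.
Exception (c): a current Annual Exemption Letter is held; the compliance score is 32 points, below the 34 points limit; the structure's height is 10 ft, below the 12 ft limit — every condition holds. Applying paragraphs (h)–(o): (h) is triggered (a current General Notice is held), but yields to (i): (i) operates against (h): the coverage ratio is 10%, less than the 13% limit. (j) would limit (i) — the reference index is 214, below the 243 limit — but (k) sets (j) aside: (k) is triggered — a current Tier 2 Registration is held. (l) is engaged (a current Standing Certificate is held), but yields to (m): (m) applies — a home-based business operates on the lot. (n) is triggered (a current Category 3 Declaration is held), but is set aside by (o): (o) is engaged — the reportable unit count is 33, less than the 45 limit. (c) remains available.
Exception (d) requires that the structure uses only unpowered hand tools for assembly; but assembly uses power tools, so (d) is unavailable.
Exception (e) requires that the owner holds a current Tier 6 Certificate from the Marisport Commission; but there is no Tier 6 Certificate in force, so (e) is unavailable.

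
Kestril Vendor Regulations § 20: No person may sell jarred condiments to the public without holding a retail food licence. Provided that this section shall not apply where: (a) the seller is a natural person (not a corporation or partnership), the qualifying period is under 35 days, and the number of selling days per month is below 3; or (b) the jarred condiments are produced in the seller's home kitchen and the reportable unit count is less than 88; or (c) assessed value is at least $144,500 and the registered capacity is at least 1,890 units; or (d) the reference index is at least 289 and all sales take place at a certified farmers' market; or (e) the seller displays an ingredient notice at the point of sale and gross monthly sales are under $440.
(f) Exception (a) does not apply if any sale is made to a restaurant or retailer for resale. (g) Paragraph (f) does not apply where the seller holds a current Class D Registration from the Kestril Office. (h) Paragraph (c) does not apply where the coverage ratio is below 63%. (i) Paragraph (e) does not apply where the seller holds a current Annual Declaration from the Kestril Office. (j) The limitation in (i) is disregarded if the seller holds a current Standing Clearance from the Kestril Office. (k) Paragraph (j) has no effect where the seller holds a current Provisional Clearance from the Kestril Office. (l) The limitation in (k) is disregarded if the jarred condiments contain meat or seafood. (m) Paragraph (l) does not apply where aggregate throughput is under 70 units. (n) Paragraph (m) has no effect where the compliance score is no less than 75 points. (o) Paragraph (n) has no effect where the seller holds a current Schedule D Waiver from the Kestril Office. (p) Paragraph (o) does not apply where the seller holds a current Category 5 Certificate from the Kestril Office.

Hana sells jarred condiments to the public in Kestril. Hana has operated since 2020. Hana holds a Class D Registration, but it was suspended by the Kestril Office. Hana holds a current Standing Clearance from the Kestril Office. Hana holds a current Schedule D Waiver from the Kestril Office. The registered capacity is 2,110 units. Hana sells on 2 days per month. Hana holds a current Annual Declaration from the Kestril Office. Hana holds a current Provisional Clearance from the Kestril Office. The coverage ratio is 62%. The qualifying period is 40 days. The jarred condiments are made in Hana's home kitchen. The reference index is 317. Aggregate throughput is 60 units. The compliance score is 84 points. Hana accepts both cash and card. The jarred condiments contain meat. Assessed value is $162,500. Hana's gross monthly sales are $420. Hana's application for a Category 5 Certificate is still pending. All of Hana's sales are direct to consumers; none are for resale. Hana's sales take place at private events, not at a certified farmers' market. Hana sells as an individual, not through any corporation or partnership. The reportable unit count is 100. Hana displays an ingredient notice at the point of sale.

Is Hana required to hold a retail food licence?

Yes — Hana must hold a retail food licence.

Exception (a) does not apply: the qualifying period is 40 days, not under 35 days.
Exception (b) fails — the reportable unit count is 100, not less than 88.
Exception (c) is satisfied on its face — assessed value is $162,500, meeting the $144,500 threshold; the registered capacity is 2,110 units, meeting the 1,890 units threshold. Turning to paragraph (h): (h) operates against (c): the coverage ratio is 62%, below the 63% limit. Exception (c) does not apply.
Exception (d) fails — sales are at private events, not a certified farmers' market.
Exception (e): an ingredient notice is displayed; gross monthly sales are $420, under the $440 limit — every condition holds. But applying paragraphs (i)–(p): (i) is triggered — a current Annual Declaration is held. (j) is engaged (a current Standing Clearance is held), but yields to (k): (k) operates against (j): a current Provisional Clearance is held. (l) would limit (k) — the jarred condiments contain meat — but (m) sets (l) aside: (m) operates against (l): aggregate throughput is 60 units, under the 70 units limit. (n) is engaged (the compliance score is 84 points, meeting the 75 points threshold), but is set aside by (o): (o) operates against (n): a current Schedule D Waiver is held. (p) is inapplicable (the Category 5 Certificate is not current), so (o) stands. Exception (e) does not apply.
None of the exceptions is available; § 20 applies in full.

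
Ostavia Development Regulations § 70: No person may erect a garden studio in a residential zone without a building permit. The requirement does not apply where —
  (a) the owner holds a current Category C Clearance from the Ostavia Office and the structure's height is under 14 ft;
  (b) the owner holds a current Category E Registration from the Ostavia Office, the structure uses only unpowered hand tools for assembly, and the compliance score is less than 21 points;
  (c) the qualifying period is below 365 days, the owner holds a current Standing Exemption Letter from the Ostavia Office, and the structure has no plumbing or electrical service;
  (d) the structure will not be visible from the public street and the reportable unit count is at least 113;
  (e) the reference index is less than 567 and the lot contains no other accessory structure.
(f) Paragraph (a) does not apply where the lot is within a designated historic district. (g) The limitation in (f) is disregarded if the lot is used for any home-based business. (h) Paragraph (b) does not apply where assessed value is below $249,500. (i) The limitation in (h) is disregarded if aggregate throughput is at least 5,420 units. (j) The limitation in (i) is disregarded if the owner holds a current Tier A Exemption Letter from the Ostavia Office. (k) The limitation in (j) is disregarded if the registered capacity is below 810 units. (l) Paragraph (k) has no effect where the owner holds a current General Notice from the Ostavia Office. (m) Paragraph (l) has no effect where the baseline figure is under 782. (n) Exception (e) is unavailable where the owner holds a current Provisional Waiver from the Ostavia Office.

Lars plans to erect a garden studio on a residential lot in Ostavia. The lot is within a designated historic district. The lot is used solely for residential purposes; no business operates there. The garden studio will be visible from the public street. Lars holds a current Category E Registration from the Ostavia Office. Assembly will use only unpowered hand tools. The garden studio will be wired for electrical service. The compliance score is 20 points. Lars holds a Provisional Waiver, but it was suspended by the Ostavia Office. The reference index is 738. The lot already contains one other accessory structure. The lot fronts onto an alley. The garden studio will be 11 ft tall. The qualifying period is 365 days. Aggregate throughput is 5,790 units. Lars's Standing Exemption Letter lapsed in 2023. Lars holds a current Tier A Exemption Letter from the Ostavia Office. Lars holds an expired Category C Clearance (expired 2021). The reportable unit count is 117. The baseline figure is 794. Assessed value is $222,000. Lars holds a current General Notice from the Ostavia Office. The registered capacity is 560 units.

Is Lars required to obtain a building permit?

Exception (a) fails — the Category C Clearance is not current.
All of (b)'s requirements are met (a current Category E Registration is held; assembly uses only hand tools; the compliance score is 20 points, less than the 21 points limit). But: (h) operates — assessed value is $222,000, below the $249,500 limit. (i) is engaged (aggregate throughput is 5,790 units, meeting the 5,420 units threshold), but is displaced by (j): (j) applies — a current Tier A Exemption Letter is held. (k) would limit (j) — the registered capacity is 560 units, below the 810 units limit — but (l) sets (k) aside: (l) operates against (k): a current General Notice is held. (m), which would lift (l), is inapplicable — the baseline figure is 794, not under 782. (b) is therefore removed.
Exception (c) requires that the qualifying period is below 365 days; but the qualifying period is 365 days, not below 365 days, so (c) is unavailable.
Exception (d) fails — the structure will be visible from the street.
Exception (e) does not apply: the reference index is 738, not less than 567.
No exception applies. The general rule governs.

Yes — Lars must obtain a building permit.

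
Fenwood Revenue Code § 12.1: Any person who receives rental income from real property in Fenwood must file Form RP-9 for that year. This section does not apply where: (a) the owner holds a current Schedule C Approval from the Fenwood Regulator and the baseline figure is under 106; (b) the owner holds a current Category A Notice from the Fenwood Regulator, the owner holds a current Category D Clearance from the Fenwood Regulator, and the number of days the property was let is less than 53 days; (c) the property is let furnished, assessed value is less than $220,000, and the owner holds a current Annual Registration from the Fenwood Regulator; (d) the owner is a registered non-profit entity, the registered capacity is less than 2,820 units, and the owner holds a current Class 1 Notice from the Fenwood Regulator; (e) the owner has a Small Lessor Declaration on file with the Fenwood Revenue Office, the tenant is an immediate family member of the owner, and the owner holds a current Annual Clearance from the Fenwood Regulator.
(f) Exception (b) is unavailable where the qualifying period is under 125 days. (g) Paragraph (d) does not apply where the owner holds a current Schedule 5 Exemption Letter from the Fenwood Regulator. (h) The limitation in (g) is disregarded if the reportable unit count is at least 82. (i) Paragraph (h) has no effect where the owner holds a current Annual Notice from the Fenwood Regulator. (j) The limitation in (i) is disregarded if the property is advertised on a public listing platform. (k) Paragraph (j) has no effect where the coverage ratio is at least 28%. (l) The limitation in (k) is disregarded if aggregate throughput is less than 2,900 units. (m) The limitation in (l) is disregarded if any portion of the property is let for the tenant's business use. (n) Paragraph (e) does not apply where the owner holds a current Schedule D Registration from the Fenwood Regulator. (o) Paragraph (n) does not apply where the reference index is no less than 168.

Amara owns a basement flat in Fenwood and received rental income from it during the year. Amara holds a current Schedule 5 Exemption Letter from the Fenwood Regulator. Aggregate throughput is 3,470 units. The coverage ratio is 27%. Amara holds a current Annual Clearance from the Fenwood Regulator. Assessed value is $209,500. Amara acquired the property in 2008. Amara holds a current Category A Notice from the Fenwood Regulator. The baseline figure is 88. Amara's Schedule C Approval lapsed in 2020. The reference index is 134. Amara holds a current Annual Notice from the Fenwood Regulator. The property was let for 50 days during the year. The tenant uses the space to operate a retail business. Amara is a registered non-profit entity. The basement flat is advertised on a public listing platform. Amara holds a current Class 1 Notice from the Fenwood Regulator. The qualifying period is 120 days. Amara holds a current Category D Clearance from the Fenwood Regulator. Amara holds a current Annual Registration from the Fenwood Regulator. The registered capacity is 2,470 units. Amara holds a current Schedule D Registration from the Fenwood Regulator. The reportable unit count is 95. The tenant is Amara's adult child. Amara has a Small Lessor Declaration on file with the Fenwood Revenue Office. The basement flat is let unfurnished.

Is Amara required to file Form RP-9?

Exception (a) requires that the owner holds a current Schedule C Approval from the Fenwood Regulator; but there is no Schedule C Approval in force, so (a) is unavailable.
All of (b)'s requirements are met (a current Category A Notice is held; a current Category D Clearance is held; the number of days the property was let is 50 days, less than the 53 days limit). Turning to paragraph (f): (f) operates against (b): the qualifying period is 120 days, under the 125 days limit. So (b) is unavailable.
Exception (c) fails — the property is let unfurnished.
All of (d)'s requirements are met (Amara is a registered non-profit; the registered capacity is 2,470 units, less than the 2,820 units limit; a current Class 1 Notice is held). Considering the limiting provisions: (g) operates (a current Schedule 5 Exemption Letter is held), but yields to (h): (h) operates against (g): the reportable unit count is 95, meeting the 82 threshold. (i) would limit (h) — a current Annual Notice is held — but (j) sets (i) aside: (j) applies — the property is publicly advertised. (k), which would lift (j), is inapplicable — the coverage ratio is 27%, short of 28%. So (d) applies.
All of (e)'s requirements are met (a Small Lessor Declaration is on file; the tenant is an immediate family member; a current Annual Clearance is held). But applying paragraphs (n)–(o): (n) operates against (e): a current Schedule D Registration is held. (o), which would lift (n), is inapplicable — the reference index is 134, short of 168. Exception (e) does not apply.

No — exception (d) applies; Amara is not required to file Form RP-9.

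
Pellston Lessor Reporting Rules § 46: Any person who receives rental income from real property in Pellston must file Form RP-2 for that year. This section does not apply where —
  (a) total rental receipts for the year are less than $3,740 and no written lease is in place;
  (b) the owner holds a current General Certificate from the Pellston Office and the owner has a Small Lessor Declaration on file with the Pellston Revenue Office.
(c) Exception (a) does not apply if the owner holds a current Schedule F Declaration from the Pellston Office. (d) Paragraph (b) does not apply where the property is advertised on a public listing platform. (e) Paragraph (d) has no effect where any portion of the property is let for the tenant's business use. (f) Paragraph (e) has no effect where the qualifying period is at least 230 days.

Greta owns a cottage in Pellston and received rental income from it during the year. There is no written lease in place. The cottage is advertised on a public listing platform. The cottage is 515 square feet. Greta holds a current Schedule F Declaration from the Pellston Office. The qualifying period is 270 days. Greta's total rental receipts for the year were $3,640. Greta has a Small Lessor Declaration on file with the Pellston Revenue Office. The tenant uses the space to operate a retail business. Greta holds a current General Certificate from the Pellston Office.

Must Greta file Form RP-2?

Exception (a): total rental receipts for the year are $3,640, less than the $3,740 limit; there is no written lease — every condition holds. However, paragraph (c) must be considered: (c) operates against (a): a current Schedule F Declaration is held. Exception (a) does not apply.
Exception (b): a current General Certificate is held; a Small Lessor Declaration is on file — every condition holds. But applying paragraphs (d)–(f): (d) operates against (b): the property is publicly advertised. (e) operates (the space is let for business use), but yields to (f): (f) operates against (e): the qualifying period is 270 days, meeting the 230 days threshold. (b) is therefore removed.
No exception applies. The general rule governs.

Yes — Greta must file Form RP-2.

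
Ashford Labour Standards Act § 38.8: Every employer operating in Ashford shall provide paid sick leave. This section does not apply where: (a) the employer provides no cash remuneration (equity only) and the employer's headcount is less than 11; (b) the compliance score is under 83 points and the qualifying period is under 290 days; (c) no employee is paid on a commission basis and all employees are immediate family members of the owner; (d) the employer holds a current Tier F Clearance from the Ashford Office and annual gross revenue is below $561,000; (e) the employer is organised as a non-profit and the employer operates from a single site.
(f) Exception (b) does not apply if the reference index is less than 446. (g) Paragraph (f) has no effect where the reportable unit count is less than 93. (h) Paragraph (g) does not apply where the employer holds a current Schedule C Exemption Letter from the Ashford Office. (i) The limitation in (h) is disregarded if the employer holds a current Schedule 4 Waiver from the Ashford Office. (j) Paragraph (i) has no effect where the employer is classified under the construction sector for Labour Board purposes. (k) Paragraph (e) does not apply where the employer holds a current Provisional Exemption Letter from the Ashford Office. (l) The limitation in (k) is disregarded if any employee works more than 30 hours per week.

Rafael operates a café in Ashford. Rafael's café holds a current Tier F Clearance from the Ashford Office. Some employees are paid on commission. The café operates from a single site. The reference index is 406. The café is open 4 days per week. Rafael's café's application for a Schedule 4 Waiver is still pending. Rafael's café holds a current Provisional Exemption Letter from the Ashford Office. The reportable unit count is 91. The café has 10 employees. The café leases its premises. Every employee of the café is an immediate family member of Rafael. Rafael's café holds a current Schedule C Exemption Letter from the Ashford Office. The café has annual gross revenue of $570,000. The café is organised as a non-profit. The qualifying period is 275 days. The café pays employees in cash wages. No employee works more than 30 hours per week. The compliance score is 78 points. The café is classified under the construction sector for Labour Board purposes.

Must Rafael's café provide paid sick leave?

Yes — Rafael's café must provide paid sick leave.

Exception (a) does not apply: employees are paid cash wages.
All of (b)'s requirements are met (the compliance score is 78 points, under the 83 points limit; the qualifying period is 275 days, under the 290 days limit). But: (f) operates — the reference index is 406, less than the 446 limit. (g) would limit (f) — the reportable unit count is 91, less than the 93 limit — but (h) sets (g) aside: (h) is triggered — a current Schedule C Exemption Letter is held. (i), which would lift (h), does not operate here — there is no Schedule 4 Waiver in force. So (b) is unavailable.
Exception (c) does not apply: some employees are paid on commission.
Exception (d) requires that annual gross revenue is below $561,000; but annual gross revenue is $570,000, not below $561,000, so (d) is unavailable.
Exception (e)'s conditions are all satisfied: the employer is a non-profit; the employer operates from a single site. But: (k) operates — a current Provisional Exemption Letter is held. (l) does not operate here (no employee exceeds 30 hours/week), so (k) stands. Exception (e) does not apply.
No exception displaces § 38.8.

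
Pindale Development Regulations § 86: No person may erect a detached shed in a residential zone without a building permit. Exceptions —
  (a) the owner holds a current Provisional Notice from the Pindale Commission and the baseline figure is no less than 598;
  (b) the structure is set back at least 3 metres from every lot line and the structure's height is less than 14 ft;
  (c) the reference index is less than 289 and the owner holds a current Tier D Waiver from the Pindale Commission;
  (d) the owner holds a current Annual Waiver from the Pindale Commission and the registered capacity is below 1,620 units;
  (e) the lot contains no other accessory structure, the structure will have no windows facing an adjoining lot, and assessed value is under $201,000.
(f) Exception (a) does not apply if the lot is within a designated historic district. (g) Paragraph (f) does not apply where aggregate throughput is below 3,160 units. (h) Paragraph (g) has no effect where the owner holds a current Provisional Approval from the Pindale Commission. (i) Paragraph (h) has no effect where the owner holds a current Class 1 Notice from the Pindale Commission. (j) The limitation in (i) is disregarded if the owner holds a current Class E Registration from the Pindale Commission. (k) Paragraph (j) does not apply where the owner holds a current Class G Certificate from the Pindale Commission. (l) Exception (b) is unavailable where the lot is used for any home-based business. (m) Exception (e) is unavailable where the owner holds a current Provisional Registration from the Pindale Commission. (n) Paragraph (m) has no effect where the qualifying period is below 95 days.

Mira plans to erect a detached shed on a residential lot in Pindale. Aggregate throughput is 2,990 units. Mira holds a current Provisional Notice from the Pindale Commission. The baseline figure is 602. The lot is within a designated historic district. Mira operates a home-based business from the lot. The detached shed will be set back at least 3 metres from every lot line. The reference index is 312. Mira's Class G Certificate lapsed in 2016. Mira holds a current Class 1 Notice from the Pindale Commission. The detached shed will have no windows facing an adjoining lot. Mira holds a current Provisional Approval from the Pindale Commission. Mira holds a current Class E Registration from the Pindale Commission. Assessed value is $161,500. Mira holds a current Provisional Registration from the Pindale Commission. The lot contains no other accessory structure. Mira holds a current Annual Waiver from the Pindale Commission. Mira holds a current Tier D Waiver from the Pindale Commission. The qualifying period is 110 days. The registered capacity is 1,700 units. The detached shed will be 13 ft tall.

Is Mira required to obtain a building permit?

Yes — Mira must obtain a building permit.

Exception (a): a current Provisional Notice is held; the baseline figure is 602, meeting the 598 threshold — every condition holds. Turning to paragraphs (f)–(k): (f) operates — the lot is in a historic district. (g) applies (aggregate throughput is 2,990 units, below the 3,160 units limit), but is set aside by (h): (h) operates against (g): a current Provisional Approval is held. (i) would limit (h) — a current Class 1 Notice is held — but (j) sets (i) aside: (j) operates against (i): a current Class E Registration is held. (k), which would lift (j), does not operate here — the Class G Certificate is not current. So (a) is unavailable.
All of (b)'s requirements are met (the setback is at least 3 m on every side; the structure's height is 13 ft, less than the 14 ft limit). But: (l) operates against (b): a home-based business operates on the lot. (b) is therefore removed.
Exception (c) requires that the reference index is less than 289; but the reference index is 312, not less than 289, so (c) is unavailable.
Exception (d) does not apply: the registered capacity is 1,700 units, not below 1,620 units.
Exception (e): the lot has no other accessory structure; no windows face an adjoining lot; assessed value is $161,500, under the $201,000 limit — every condition holds. Turning to paragraphs (m)–(n): (m) operates against (e): a current Provisional Registration is held. (n), which would lift (m), is inapplicable — the qualifying period is 110 days, not below 95 days. (e) is therefore removed.
No exception is made out. Mira falls within the general rule.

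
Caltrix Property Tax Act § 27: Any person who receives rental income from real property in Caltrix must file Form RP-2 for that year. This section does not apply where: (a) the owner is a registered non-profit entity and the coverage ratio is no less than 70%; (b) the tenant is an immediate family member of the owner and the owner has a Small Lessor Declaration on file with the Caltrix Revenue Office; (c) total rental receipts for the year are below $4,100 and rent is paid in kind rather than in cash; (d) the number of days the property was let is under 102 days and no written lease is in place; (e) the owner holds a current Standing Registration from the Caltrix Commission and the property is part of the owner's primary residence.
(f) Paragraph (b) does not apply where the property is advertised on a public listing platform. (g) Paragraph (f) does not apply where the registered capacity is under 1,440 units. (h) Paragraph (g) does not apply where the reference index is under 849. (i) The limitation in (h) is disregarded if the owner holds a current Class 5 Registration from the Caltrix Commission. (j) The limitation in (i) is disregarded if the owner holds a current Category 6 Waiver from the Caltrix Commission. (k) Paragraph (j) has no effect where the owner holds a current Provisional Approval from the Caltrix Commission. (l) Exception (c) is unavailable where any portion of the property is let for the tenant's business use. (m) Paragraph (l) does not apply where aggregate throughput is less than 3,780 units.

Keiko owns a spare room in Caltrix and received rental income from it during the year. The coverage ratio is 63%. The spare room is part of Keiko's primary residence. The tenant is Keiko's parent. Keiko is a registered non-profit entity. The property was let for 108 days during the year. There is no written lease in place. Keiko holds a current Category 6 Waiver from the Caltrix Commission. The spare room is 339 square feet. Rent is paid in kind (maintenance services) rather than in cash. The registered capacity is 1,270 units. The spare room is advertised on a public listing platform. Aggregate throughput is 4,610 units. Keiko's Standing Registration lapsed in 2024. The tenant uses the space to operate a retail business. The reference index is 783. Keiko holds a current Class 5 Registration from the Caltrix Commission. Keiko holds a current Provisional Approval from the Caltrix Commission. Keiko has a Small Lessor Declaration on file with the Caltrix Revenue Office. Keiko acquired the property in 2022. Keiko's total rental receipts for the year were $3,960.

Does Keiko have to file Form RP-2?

No — exception (b) applies; Keiko is not required to file Form RP-2.

Exception (a) does not apply: the coverage ratio is 63%, short of 70%.
All of (b)'s requirements are met (the tenant is an immediate family member; a Small Lessor Declaration is on file). Under paragraphs (f)–(k): (f) is engaged (the property is publicly advertised), but yields to (g): (g) operates against (f): the registered capacity is 1,270 units, under the 1,440 units limit. (h) would limit (g) — the reference index is 783, under the 849 limit — but (i) sets (h) aside: (i) operates against (h): a current Class 5 Registration is held. (j) would limit (i) — a current Category 6 Waiver is held — but (k) sets (j) aside: (k) operates — a current Provisional Approval is held. (b) remains available.
Exception (c) is satisfied on its face — total rental receipts for the year are $3,960, below the $4,100 limit; rent is paid in kind. Turning to paragraphs (l)–(m): (l) operates — the space is let for business use. (m) is not engaged (aggregate throughput is 4,610 units, not less than 3,780 units), so (l) stands. So (c) is unavailable.
Exception (d) fails — the number of days the property was let is 108 days, not under 102 days.
Exception (e) does not apply: there is no Standing Registration in force.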